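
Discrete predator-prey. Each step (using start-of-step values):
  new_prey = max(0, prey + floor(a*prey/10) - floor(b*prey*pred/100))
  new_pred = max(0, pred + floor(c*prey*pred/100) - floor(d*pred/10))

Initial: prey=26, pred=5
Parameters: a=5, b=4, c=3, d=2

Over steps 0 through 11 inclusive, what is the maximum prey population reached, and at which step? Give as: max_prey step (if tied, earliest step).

Step 1: prey: 26+13-5=34; pred: 5+3-1=7
Step 2: prey: 34+17-9=42; pred: 7+7-1=13
Step 3: prey: 42+21-21=42; pred: 13+16-2=27
Step 4: prey: 42+21-45=18; pred: 27+34-5=56
Step 5: prey: 18+9-40=0; pred: 56+30-11=75
Step 6: prey: 0+0-0=0; pred: 75+0-15=60
Step 7: prey: 0+0-0=0; pred: 60+0-12=48
Step 8: prey: 0+0-0=0; pred: 48+0-9=39
Step 9: prey: 0+0-0=0; pred: 39+0-7=32
Step 10: prey: 0+0-0=0; pred: 32+0-6=26
Step 11: prey: 0+0-0=0; pred: 26+0-5=21
Max prey = 42 at step 2

Answer: 42 2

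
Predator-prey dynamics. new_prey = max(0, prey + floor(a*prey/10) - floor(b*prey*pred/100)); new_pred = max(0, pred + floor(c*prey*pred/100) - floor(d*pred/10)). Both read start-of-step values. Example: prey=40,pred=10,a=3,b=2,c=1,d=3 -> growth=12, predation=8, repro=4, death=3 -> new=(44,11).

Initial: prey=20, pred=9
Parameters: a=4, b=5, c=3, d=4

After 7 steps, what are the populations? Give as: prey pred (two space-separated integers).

Answer: 5 7

Derivation:
Step 1: prey: 20+8-9=19; pred: 9+5-3=11
Step 2: prey: 19+7-10=16; pred: 11+6-4=13
Step 3: prey: 16+6-10=12; pred: 13+6-5=14
Step 4: prey: 12+4-8=8; pred: 14+5-5=14
Step 5: prey: 8+3-5=6; pred: 14+3-5=12
Step 6: prey: 6+2-3=5; pred: 12+2-4=10
Step 7: prey: 5+2-2=5; pred: 10+1-4=7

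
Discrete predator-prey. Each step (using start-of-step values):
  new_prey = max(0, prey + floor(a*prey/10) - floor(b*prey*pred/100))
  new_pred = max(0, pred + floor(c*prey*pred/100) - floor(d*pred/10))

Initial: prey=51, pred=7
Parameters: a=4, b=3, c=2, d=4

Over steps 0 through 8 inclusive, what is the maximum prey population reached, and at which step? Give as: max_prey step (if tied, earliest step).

Step 1: prey: 51+20-10=61; pred: 7+7-2=12
Step 2: prey: 61+24-21=64; pred: 12+14-4=22
Step 3: prey: 64+25-42=47; pred: 22+28-8=42
Step 4: prey: 47+18-59=6; pred: 42+39-16=65
Step 5: prey: 6+2-11=0; pred: 65+7-26=46
Step 6: prey: 0+0-0=0; pred: 46+0-18=28
Step 7: prey: 0+0-0=0; pred: 28+0-11=17
Step 8: prey: 0+0-0=0; pred: 17+0-6=11
Max prey = 64 at step 2

Answer: 64 2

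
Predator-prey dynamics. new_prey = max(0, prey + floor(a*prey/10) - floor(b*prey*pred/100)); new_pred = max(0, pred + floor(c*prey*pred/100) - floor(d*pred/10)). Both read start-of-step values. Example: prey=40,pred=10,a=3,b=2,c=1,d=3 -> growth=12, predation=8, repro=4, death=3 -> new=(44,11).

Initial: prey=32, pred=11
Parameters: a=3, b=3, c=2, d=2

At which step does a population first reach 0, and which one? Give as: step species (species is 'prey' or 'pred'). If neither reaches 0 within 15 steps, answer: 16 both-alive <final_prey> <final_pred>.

Step 1: prey: 32+9-10=31; pred: 11+7-2=16
Step 2: prey: 31+9-14=26; pred: 16+9-3=22
Step 3: prey: 26+7-17=16; pred: 22+11-4=29
Step 4: prey: 16+4-13=7; pred: 29+9-5=33
Step 5: prey: 7+2-6=3; pred: 33+4-6=31
Step 6: prey: 3+0-2=1; pred: 31+1-6=26
Step 7: prey: 1+0-0=1; pred: 26+0-5=21
Step 8: prey: 1+0-0=1; pred: 21+0-4=17
Step 9: prey: 1+0-0=1; pred: 17+0-3=14
Step 10: prey: 1+0-0=1; pred: 14+0-2=12
Step 11: prey: 1+0-0=1; pred: 12+0-2=10
Step 12: prey: 1+0-0=1; pred: 10+0-2=8
Step 13: prey: 1+0-0=1; pred: 8+0-1=7
Step 14: prey: 1+0-0=1; pred: 7+0-1=6
Step 15: prey: 1+0-0=1; pred: 6+0-1=5
No extinction within 15 steps

Answer: 16 both-alive 1 5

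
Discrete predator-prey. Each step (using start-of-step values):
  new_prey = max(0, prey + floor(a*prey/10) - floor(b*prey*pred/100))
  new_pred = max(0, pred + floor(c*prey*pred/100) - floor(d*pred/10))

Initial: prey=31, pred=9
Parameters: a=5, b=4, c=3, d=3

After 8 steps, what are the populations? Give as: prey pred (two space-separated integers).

Answer: 0 13

Derivation:
Step 1: prey: 31+15-11=35; pred: 9+8-2=15
Step 2: prey: 35+17-21=31; pred: 15+15-4=26
Step 3: prey: 31+15-32=14; pred: 26+24-7=43
Step 4: prey: 14+7-24=0; pred: 43+18-12=49
Step 5: prey: 0+0-0=0; pred: 49+0-14=35
Step 6: prey: 0+0-0=0; pred: 35+0-10=25
Step 7: prey: 0+0-0=0; pred: 25+0-7=18
Step 8: prey: 0+0-0=0; pred: 18+0-5=13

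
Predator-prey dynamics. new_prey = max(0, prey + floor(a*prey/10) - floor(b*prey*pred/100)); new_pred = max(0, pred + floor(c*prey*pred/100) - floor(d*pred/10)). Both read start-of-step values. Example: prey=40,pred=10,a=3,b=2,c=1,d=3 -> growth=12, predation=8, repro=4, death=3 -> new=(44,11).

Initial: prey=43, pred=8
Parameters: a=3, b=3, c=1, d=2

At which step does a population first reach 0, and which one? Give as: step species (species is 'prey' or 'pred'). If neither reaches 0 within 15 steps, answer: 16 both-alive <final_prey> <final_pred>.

Answer: 16 both-alive 5 6

Derivation:
Step 1: prey: 43+12-10=45; pred: 8+3-1=10
Step 2: prey: 45+13-13=45; pred: 10+4-2=12
Step 3: prey: 45+13-16=42; pred: 12+5-2=15
Step 4: prey: 42+12-18=36; pred: 15+6-3=18
Step 5: prey: 36+10-19=27; pred: 18+6-3=21
Step 6: prey: 27+8-17=18; pred: 21+5-4=22
Step 7: prey: 18+5-11=12; pred: 22+3-4=21
Step 8: prey: 12+3-7=8; pred: 21+2-4=19
Step 9: prey: 8+2-4=6; pred: 19+1-3=17
Step 10: prey: 6+1-3=4; pred: 17+1-3=15
Step 11: prey: 4+1-1=4; pred: 15+0-3=12
Step 12: prey: 4+1-1=4; pred: 12+0-2=10
Step 13: prey: 4+1-1=4; pred: 10+0-2=8
Step 14: prey: 4+1-0=5; pred: 8+0-1=7
Step 15: prey: 5+1-1=5; pred: 7+0-1=6
No extinction within 15 steps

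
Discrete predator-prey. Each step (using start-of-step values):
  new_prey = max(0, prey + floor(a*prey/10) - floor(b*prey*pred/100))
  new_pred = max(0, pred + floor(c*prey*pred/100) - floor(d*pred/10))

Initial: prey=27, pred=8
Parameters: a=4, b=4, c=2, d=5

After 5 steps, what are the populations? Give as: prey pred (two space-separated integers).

Answer: 38 11

Derivation:
Step 1: prey: 27+10-8=29; pred: 8+4-4=8
Step 2: prey: 29+11-9=31; pred: 8+4-4=8
Step 3: prey: 31+12-9=34; pred: 8+4-4=8
Step 4: prey: 34+13-10=37; pred: 8+5-4=9
Step 5: prey: 37+14-13=38; pred: 9+6-4=11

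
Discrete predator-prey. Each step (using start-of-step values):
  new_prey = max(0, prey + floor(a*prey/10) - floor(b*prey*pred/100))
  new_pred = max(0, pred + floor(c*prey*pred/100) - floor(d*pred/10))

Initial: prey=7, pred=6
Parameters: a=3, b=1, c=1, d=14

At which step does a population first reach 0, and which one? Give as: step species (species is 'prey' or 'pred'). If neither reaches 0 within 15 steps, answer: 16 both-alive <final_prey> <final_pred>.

Answer: 1 pred

Derivation:
Step 1: prey: 7+2-0=9; pred: 6+0-8=0
First extinction: pred at step 1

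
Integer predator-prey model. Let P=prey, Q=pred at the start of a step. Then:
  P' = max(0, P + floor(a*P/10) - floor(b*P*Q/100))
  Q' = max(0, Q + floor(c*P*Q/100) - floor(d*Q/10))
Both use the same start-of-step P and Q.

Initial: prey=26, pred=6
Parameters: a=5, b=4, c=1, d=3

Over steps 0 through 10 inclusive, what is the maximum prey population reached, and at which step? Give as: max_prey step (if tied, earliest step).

Answer: 82 6

Derivation:
Step 1: prey: 26+13-6=33; pred: 6+1-1=6
Step 2: prey: 33+16-7=42; pred: 6+1-1=6
Step 3: prey: 42+21-10=53; pred: 6+2-1=7
Step 4: prey: 53+26-14=65; pred: 7+3-2=8
Step 5: prey: 65+32-20=77; pred: 8+5-2=11
Step 6: prey: 77+38-33=82; pred: 11+8-3=16
Step 7: prey: 82+41-52=71; pred: 16+13-4=25
Step 8: prey: 71+35-71=35; pred: 25+17-7=35
Step 9: prey: 35+17-49=3; pred: 35+12-10=37
Step 10: prey: 3+1-4=0; pred: 37+1-11=27
Max prey = 82 at step 6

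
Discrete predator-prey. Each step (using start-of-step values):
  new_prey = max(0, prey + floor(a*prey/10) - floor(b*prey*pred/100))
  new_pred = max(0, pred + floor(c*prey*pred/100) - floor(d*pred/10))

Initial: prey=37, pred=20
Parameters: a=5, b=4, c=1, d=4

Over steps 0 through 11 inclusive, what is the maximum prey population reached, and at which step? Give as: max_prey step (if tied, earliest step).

Step 1: prey: 37+18-29=26; pred: 20+7-8=19
Step 2: prey: 26+13-19=20; pred: 19+4-7=16
Step 3: prey: 20+10-12=18; pred: 16+3-6=13
Step 4: prey: 18+9-9=18; pred: 13+2-5=10
Step 5: prey: 18+9-7=20; pred: 10+1-4=7
Step 6: prey: 20+10-5=25; pred: 7+1-2=6
Step 7: prey: 25+12-6=31; pred: 6+1-2=5
Step 8: prey: 31+15-6=40; pred: 5+1-2=4
Step 9: prey: 40+20-6=54; pred: 4+1-1=4
Step 10: prey: 54+27-8=73; pred: 4+2-1=5
Step 11: prey: 73+36-14=95; pred: 5+3-2=6
Max prey = 95 at step 11

Answer: 95 11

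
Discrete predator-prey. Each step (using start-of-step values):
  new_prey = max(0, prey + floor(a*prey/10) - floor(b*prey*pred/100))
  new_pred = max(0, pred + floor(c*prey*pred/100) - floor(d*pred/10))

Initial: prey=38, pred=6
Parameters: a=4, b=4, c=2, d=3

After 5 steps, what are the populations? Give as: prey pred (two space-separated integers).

Answer: 2 37

Derivation:
Step 1: prey: 38+15-9=44; pred: 6+4-1=9
Step 2: prey: 44+17-15=46; pred: 9+7-2=14
Step 3: prey: 46+18-25=39; pred: 14+12-4=22
Step 4: prey: 39+15-34=20; pred: 22+17-6=33
Step 5: prey: 20+8-26=2; pred: 33+13-9=37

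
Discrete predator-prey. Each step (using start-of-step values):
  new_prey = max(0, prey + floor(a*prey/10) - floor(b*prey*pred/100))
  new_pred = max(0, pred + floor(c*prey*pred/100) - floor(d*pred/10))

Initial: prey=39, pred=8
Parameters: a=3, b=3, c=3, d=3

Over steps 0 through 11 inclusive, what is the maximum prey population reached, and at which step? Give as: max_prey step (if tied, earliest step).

Answer: 41 1

Derivation:
Step 1: prey: 39+11-9=41; pred: 8+9-2=15
Step 2: prey: 41+12-18=35; pred: 15+18-4=29
Step 3: prey: 35+10-30=15; pred: 29+30-8=51
Step 4: prey: 15+4-22=0; pred: 51+22-15=58
Step 5: prey: 0+0-0=0; pred: 58+0-17=41
Step 6: prey: 0+0-0=0; pred: 41+0-12=29
Step 7: prey: 0+0-0=0; pred: 29+0-8=21
Step 8: prey: 0+0-0=0; pred: 21+0-6=15
Step 9: prey: 0+0-0=0; pred: 15+0-4=11
Step 10: prey: 0+0-0=0; pred: 11+0-3=8
Step 11: prey: 0+0-0=0; pred: 8+0-2=6
Max prey = 41 at step 1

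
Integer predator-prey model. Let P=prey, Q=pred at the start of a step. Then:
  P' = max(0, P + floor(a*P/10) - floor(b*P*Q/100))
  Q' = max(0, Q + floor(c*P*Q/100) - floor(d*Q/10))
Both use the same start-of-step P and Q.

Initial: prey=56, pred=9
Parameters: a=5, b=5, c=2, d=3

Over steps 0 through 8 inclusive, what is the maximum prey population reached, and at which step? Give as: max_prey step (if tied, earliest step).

Step 1: prey: 56+28-25=59; pred: 9+10-2=17
Step 2: prey: 59+29-50=38; pred: 17+20-5=32
Step 3: prey: 38+19-60=0; pred: 32+24-9=47
Step 4: prey: 0+0-0=0; pred: 47+0-14=33
Step 5: prey: 0+0-0=0; pred: 33+0-9=24
Step 6: prey: 0+0-0=0; pred: 24+0-7=17
Step 7: prey: 0+0-0=0; pred: 17+0-5=12
Step 8: prey: 0+0-0=0; pred: 12+0-3=9
Max prey = 59 at step 1

Answer: 59 1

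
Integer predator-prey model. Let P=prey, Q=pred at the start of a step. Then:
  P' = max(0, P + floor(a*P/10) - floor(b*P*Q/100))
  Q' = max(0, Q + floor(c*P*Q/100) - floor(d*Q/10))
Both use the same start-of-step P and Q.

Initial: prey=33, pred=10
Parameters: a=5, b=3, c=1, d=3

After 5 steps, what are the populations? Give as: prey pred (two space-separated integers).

Step 1: prey: 33+16-9=40; pred: 10+3-3=10
Step 2: prey: 40+20-12=48; pred: 10+4-3=11
Step 3: prey: 48+24-15=57; pred: 11+5-3=13
Step 4: prey: 57+28-22=63; pred: 13+7-3=17
Step 5: prey: 63+31-32=62; pred: 17+10-5=22

Answer: 62 22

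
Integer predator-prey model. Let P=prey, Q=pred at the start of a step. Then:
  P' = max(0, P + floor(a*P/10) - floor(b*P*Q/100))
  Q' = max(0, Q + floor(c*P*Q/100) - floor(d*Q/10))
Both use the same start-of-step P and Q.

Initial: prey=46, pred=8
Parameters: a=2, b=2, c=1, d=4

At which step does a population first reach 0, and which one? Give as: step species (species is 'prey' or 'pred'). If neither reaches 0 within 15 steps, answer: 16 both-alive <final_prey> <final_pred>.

Answer: 16 both-alive 21 10

Derivation:
Step 1: prey: 46+9-7=48; pred: 8+3-3=8
Step 2: prey: 48+9-7=50; pred: 8+3-3=8
Step 3: prey: 50+10-8=52; pred: 8+4-3=9
Step 4: prey: 52+10-9=53; pred: 9+4-3=10
Step 5: prey: 53+10-10=53; pred: 10+5-4=11
Step 6: prey: 53+10-11=52; pred: 11+5-4=12
Step 7: prey: 52+10-12=50; pred: 12+6-4=14
Step 8: prey: 50+10-14=46; pred: 14+7-5=16
Step 9: prey: 46+9-14=41; pred: 16+7-6=17
Step 10: prey: 41+8-13=36; pred: 17+6-6=17
Step 11: prey: 36+7-12=31; pred: 17+6-6=17
Step 12: prey: 31+6-10=27; pred: 17+5-6=16
Step 13: prey: 27+5-8=24; pred: 16+4-6=14
Step 14: prey: 24+4-6=22; pred: 14+3-5=12
Step 15: prey: 22+4-5=21; pred: 12+2-4=10
No extinction within 15 steps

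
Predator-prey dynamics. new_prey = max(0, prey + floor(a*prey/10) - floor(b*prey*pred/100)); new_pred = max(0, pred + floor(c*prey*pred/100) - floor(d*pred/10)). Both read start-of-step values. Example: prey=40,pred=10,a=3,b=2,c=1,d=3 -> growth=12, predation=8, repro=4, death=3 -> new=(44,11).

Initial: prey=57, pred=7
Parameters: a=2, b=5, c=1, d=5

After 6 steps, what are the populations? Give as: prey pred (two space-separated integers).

Step 1: prey: 57+11-19=49; pred: 7+3-3=7
Step 2: prey: 49+9-17=41; pred: 7+3-3=7
Step 3: prey: 41+8-14=35; pred: 7+2-3=6
Step 4: prey: 35+7-10=32; pred: 6+2-3=5
Step 5: prey: 32+6-8=30; pred: 5+1-2=4
Step 6: prey: 30+6-6=30; pred: 4+1-2=3

Answer: 30 3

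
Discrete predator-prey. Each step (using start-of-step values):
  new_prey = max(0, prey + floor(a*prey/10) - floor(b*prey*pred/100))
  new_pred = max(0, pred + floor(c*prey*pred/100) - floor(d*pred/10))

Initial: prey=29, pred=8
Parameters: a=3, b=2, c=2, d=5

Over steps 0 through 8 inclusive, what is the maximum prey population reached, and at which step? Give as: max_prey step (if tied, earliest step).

Step 1: prey: 29+8-4=33; pred: 8+4-4=8
Step 2: prey: 33+9-5=37; pred: 8+5-4=9
Step 3: prey: 37+11-6=42; pred: 9+6-4=11
Step 4: prey: 42+12-9=45; pred: 11+9-5=15
Step 5: prey: 45+13-13=45; pred: 15+13-7=21
Step 6: prey: 45+13-18=40; pred: 21+18-10=29
Step 7: prey: 40+12-23=29; pred: 29+23-14=38
Step 8: prey: 29+8-22=15; pred: 38+22-19=41
Max prey = 45 at step 4

Answer: 45 4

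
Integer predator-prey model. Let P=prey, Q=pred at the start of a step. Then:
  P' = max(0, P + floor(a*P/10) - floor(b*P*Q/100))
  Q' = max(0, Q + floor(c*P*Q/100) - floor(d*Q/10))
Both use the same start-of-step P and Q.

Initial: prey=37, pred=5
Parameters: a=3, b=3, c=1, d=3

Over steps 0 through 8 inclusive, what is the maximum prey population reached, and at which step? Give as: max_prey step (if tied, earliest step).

Step 1: prey: 37+11-5=43; pred: 5+1-1=5
Step 2: prey: 43+12-6=49; pred: 5+2-1=6
Step 3: prey: 49+14-8=55; pred: 6+2-1=7
Step 4: prey: 55+16-11=60; pred: 7+3-2=8
Step 5: prey: 60+18-14=64; pred: 8+4-2=10
Step 6: prey: 64+19-19=64; pred: 10+6-3=13
Step 7: prey: 64+19-24=59; pred: 13+8-3=18
Step 8: prey: 59+17-31=45; pred: 18+10-5=23
Max prey = 64 at step 5

Answer: 64 5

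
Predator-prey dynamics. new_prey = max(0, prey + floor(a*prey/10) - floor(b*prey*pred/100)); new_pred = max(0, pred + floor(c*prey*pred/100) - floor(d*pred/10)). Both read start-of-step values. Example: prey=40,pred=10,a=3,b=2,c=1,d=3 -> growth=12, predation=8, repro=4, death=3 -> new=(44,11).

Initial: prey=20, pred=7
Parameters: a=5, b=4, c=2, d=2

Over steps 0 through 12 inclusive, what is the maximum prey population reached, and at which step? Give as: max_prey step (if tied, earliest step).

Answer: 31 3

Derivation:
Step 1: prey: 20+10-5=25; pred: 7+2-1=8
Step 2: prey: 25+12-8=29; pred: 8+4-1=11
Step 3: prey: 29+14-12=31; pred: 11+6-2=15
Step 4: prey: 31+15-18=28; pred: 15+9-3=21
Step 5: prey: 28+14-23=19; pred: 21+11-4=28
Step 6: prey: 19+9-21=7; pred: 28+10-5=33
Step 7: prey: 7+3-9=1; pred: 33+4-6=31
Step 8: prey: 1+0-1=0; pred: 31+0-6=25
Step 9: prey: 0+0-0=0; pred: 25+0-5=20
Step 10: prey: 0+0-0=0; pred: 20+0-4=16
Step 11: prey: 0+0-0=0; pred: 16+0-3=13
Step 12: prey: 0+0-0=0; pred: 13+0-2=11
Max prey = 31 at step 3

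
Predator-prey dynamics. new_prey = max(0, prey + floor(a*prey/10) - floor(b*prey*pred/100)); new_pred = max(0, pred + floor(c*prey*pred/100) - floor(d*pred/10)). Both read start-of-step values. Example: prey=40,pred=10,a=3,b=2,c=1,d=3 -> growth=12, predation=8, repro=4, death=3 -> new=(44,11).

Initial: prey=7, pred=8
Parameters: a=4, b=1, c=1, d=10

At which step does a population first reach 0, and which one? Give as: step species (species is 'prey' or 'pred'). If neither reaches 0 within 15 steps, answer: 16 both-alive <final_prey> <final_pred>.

Step 1: prey: 7+2-0=9; pred: 8+0-8=0
First extinction: pred at step 1

Answer: 1 pred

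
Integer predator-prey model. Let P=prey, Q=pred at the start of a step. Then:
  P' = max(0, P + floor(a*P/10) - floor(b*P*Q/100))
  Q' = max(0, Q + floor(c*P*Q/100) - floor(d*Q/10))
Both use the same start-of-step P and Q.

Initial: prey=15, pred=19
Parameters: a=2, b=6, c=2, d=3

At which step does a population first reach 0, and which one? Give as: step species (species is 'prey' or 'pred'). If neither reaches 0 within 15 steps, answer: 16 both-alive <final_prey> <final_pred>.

Step 1: prey: 15+3-17=1; pred: 19+5-5=19
Step 2: prey: 1+0-1=0; pred: 19+0-5=14
First extinction: prey at step 2

Answer: 2 prey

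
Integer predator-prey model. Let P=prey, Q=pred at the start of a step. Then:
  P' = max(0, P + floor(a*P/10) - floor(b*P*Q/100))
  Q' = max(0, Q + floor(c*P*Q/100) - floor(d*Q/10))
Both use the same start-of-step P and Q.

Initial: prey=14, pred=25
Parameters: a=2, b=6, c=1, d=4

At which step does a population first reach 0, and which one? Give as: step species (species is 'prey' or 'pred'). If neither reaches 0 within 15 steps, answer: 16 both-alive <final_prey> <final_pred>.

Step 1: prey: 14+2-21=0; pred: 25+3-10=18
First extinction: prey at step 1

Answer: 1 prey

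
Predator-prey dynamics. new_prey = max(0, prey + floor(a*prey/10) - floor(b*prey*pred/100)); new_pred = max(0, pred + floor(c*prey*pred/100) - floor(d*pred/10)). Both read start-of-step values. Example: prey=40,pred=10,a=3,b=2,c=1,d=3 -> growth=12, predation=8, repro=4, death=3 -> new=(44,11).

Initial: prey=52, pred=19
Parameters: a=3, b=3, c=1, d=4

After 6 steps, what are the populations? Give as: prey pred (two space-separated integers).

Answer: 13 7

Derivation:
Step 1: prey: 52+15-29=38; pred: 19+9-7=21
Step 2: prey: 38+11-23=26; pred: 21+7-8=20
Step 3: prey: 26+7-15=18; pred: 20+5-8=17
Step 4: prey: 18+5-9=14; pred: 17+3-6=14
Step 5: prey: 14+4-5=13; pred: 14+1-5=10
Step 6: prey: 13+3-3=13; pred: 10+1-4=7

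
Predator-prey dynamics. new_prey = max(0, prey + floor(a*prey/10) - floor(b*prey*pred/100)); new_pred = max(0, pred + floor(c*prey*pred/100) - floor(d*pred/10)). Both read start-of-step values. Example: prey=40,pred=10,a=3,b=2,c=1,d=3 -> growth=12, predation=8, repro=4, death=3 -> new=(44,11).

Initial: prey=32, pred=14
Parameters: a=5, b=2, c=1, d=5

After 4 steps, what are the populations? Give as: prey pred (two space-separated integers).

Step 1: prey: 32+16-8=40; pred: 14+4-7=11
Step 2: prey: 40+20-8=52; pred: 11+4-5=10
Step 3: prey: 52+26-10=68; pred: 10+5-5=10
Step 4: prey: 68+34-13=89; pred: 10+6-5=11

Answer: 89 11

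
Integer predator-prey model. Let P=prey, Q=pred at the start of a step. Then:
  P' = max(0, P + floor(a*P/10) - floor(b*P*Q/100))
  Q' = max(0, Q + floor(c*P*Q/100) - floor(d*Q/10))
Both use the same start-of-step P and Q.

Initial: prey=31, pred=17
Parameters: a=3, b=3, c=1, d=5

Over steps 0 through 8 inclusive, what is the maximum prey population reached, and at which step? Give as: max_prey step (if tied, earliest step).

Answer: 50 8

Derivation:
Step 1: prey: 31+9-15=25; pred: 17+5-8=14
Step 2: prey: 25+7-10=22; pred: 14+3-7=10
Step 3: prey: 22+6-6=22; pred: 10+2-5=7
Step 4: prey: 22+6-4=24; pred: 7+1-3=5
Step 5: prey: 24+7-3=28; pred: 5+1-2=4
Step 6: prey: 28+8-3=33; pred: 4+1-2=3
Step 7: prey: 33+9-2=40; pred: 3+0-1=2
Step 8: prey: 40+12-2=50; pred: 2+0-1=1
Max prey = 50 at step 8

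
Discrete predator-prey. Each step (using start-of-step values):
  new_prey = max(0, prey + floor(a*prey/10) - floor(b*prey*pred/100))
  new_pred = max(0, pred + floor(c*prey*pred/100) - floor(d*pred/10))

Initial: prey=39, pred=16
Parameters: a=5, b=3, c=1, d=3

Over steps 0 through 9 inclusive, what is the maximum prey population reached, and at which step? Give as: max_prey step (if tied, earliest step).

Step 1: prey: 39+19-18=40; pred: 16+6-4=18
Step 2: prey: 40+20-21=39; pred: 18+7-5=20
Step 3: prey: 39+19-23=35; pred: 20+7-6=21
Step 4: prey: 35+17-22=30; pred: 21+7-6=22
Step 5: prey: 30+15-19=26; pred: 22+6-6=22
Step 6: prey: 26+13-17=22; pred: 22+5-6=21
Step 7: prey: 22+11-13=20; pred: 21+4-6=19
Step 8: prey: 20+10-11=19; pred: 19+3-5=17
Step 9: prey: 19+9-9=19; pred: 17+3-5=15
Max prey = 40 at step 1

Answer: 40 1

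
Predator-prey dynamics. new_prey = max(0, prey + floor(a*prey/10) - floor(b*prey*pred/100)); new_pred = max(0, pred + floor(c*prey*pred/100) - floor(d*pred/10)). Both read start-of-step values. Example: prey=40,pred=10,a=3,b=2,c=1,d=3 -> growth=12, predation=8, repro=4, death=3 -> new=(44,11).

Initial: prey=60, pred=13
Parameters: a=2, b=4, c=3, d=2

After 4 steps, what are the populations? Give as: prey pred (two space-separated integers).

Step 1: prey: 60+12-31=41; pred: 13+23-2=34
Step 2: prey: 41+8-55=0; pred: 34+41-6=69
Step 3: prey: 0+0-0=0; pred: 69+0-13=56
Step 4: prey: 0+0-0=0; pred: 56+0-11=45

Answer: 0 45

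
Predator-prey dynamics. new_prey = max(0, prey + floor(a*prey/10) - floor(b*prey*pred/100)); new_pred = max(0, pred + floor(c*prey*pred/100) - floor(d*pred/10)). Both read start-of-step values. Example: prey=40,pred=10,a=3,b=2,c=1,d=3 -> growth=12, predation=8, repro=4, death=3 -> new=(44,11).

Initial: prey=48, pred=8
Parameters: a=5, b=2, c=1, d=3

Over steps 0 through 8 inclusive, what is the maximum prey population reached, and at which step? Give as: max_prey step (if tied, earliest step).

Step 1: prey: 48+24-7=65; pred: 8+3-2=9
Step 2: prey: 65+32-11=86; pred: 9+5-2=12
Step 3: prey: 86+43-20=109; pred: 12+10-3=19
Step 4: prey: 109+54-41=122; pred: 19+20-5=34
Step 5: prey: 122+61-82=101; pred: 34+41-10=65
Step 6: prey: 101+50-131=20; pred: 65+65-19=111
Step 7: prey: 20+10-44=0; pred: 111+22-33=100
Step 8: prey: 0+0-0=0; pred: 100+0-30=70
Max prey = 122 at step 4

Answer: 122 4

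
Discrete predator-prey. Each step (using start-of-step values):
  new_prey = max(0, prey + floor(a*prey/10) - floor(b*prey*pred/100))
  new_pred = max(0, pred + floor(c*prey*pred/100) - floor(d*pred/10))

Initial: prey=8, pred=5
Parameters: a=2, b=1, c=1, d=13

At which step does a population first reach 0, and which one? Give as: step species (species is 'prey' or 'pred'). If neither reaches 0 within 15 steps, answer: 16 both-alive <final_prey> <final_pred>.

Step 1: prey: 8+1-0=9; pred: 5+0-6=0
First extinction: pred at step 1

Answer: 1 pred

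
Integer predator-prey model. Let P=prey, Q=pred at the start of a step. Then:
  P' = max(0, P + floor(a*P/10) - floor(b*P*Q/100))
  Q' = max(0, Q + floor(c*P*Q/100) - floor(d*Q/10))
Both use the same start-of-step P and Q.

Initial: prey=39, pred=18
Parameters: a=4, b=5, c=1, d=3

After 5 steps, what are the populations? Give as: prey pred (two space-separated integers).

Answer: 3 7

Derivation:
Step 1: prey: 39+15-35=19; pred: 18+7-5=20
Step 2: prey: 19+7-19=7; pred: 20+3-6=17
Step 3: prey: 7+2-5=4; pred: 17+1-5=13
Step 4: prey: 4+1-2=3; pred: 13+0-3=10
Step 5: prey: 3+1-1=3; pred: 10+0-3=7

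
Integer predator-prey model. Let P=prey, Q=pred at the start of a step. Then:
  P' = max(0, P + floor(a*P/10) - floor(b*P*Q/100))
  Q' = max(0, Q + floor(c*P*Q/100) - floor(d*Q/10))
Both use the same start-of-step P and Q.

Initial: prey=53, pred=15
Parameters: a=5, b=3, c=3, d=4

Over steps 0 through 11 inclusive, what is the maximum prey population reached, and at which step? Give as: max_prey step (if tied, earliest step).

Answer: 56 1

Derivation:
Step 1: prey: 53+26-23=56; pred: 15+23-6=32
Step 2: prey: 56+28-53=31; pred: 32+53-12=73
Step 3: prey: 31+15-67=0; pred: 73+67-29=111
Step 4: prey: 0+0-0=0; pred: 111+0-44=67
Step 5: prey: 0+0-0=0; pred: 67+0-26=41
Step 6: prey: 0+0-0=0; pred: 41+0-16=25
Step 7: prey: 0+0-0=0; pred: 25+0-10=15
Step 8: prey: 0+0-0=0; pred: 15+0-6=9
Step 9: prey: 0+0-0=0; pred: 9+0-3=6
Step 10: prey: 0+0-0=0; pred: 6+0-2=4
Step 11: prey: 0+0-0=0; pred: 4+0-1=3
Max prey = 56 at step 1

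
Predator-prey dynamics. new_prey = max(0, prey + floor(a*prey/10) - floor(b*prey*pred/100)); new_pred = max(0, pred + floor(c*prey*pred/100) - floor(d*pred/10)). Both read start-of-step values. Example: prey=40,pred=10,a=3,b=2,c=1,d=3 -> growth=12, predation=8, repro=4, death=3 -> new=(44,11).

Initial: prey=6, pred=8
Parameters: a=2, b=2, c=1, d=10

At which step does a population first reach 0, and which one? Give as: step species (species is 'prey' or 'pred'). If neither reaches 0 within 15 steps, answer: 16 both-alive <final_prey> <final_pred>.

Step 1: prey: 6+1-0=7; pred: 8+0-8=0
First extinction: pred at step 1

Answer: 1 pred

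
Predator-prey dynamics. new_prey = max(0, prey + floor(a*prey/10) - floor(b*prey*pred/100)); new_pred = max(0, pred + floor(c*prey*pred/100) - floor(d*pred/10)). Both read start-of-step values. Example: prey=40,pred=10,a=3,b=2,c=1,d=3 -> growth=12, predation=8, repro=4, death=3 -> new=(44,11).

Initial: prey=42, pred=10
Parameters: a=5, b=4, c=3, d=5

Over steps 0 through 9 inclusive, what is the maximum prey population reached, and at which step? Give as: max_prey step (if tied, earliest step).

Step 1: prey: 42+21-16=47; pred: 10+12-5=17
Step 2: prey: 47+23-31=39; pred: 17+23-8=32
Step 3: prey: 39+19-49=9; pred: 32+37-16=53
Step 4: prey: 9+4-19=0; pred: 53+14-26=41
Step 5: prey: 0+0-0=0; pred: 41+0-20=21
Step 6: prey: 0+0-0=0; pred: 21+0-10=11
Step 7: prey: 0+0-0=0; pred: 11+0-5=6
Step 8: prey: 0+0-0=0; pred: 6+0-3=3
Step 9: prey: 0+0-0=0; pred: 3+0-1=2
Max prey = 47 at step 1

Answer: 47 1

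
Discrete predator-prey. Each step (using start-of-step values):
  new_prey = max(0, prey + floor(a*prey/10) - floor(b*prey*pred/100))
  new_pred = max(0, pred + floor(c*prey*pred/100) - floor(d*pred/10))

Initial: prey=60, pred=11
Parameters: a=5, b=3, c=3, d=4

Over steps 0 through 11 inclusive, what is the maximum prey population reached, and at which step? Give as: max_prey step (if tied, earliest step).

Step 1: prey: 60+30-19=71; pred: 11+19-4=26
Step 2: prey: 71+35-55=51; pred: 26+55-10=71
Step 3: prey: 51+25-108=0; pred: 71+108-28=151
Step 4: prey: 0+0-0=0; pred: 151+0-60=91
Step 5: prey: 0+0-0=0; pred: 91+0-36=55
Step 6: prey: 0+0-0=0; pred: 55+0-22=33
Step 7: prey: 0+0-0=0; pred: 33+0-13=20
Step 8: prey: 0+0-0=0; pred: 20+0-8=12
Step 9: prey: 0+0-0=0; pred: 12+0-4=8
Step 10: prey: 0+0-0=0; pred: 8+0-3=5
Step 11: prey: 0+0-0=0; pred: 5+0-2=3
Max prey = 71 at step 1

Answer: 71 1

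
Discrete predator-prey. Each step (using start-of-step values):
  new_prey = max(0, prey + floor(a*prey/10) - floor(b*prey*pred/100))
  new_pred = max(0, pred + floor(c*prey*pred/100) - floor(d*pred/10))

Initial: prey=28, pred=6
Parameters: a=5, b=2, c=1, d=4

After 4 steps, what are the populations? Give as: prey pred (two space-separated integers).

Step 1: prey: 28+14-3=39; pred: 6+1-2=5
Step 2: prey: 39+19-3=55; pred: 5+1-2=4
Step 3: prey: 55+27-4=78; pred: 4+2-1=5
Step 4: prey: 78+39-7=110; pred: 5+3-2=6

Answer: 110 6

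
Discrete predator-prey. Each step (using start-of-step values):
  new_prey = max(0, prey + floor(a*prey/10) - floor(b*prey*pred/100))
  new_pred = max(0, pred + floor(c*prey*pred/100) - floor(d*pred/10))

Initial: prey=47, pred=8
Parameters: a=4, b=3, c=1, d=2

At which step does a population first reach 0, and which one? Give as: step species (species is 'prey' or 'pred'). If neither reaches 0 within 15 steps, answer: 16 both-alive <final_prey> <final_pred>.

Answer: 16 both-alive 1 8

Derivation:
Step 1: prey: 47+18-11=54; pred: 8+3-1=10
Step 2: prey: 54+21-16=59; pred: 10+5-2=13
Step 3: prey: 59+23-23=59; pred: 13+7-2=18
Step 4: prey: 59+23-31=51; pred: 18+10-3=25
Step 5: prey: 51+20-38=33; pred: 25+12-5=32
Step 6: prey: 33+13-31=15; pred: 32+10-6=36
Step 7: prey: 15+6-16=5; pred: 36+5-7=34
Step 8: prey: 5+2-5=2; pred: 34+1-6=29
Step 9: prey: 2+0-1=1; pred: 29+0-5=24
Step 10: prey: 1+0-0=1; pred: 24+0-4=20
Step 11: prey: 1+0-0=1; pred: 20+0-4=16
Step 12: prey: 1+0-0=1; pred: 16+0-3=13
Step 13: prey: 1+0-0=1; pred: 13+0-2=11
Step 14: prey: 1+0-0=1; pred: 11+0-2=9
Step 15: prey: 1+0-0=1; pred: 9+0-1=8
No extinction within 15 steps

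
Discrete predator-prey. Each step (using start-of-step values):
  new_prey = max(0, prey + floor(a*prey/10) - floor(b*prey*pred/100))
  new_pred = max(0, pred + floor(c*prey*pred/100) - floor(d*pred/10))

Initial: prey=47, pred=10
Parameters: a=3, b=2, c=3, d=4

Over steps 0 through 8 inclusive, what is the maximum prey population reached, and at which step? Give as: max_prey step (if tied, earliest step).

Answer: 52 1

Derivation:
Step 1: prey: 47+14-9=52; pred: 10+14-4=20
Step 2: prey: 52+15-20=47; pred: 20+31-8=43
Step 3: prey: 47+14-40=21; pred: 43+60-17=86
Step 4: prey: 21+6-36=0; pred: 86+54-34=106
Step 5: prey: 0+0-0=0; pred: 106+0-42=64
Step 6: prey: 0+0-0=0; pred: 64+0-25=39
Step 7: prey: 0+0-0=0; pred: 39+0-15=24
Step 8: prey: 0+0-0=0; pred: 24+0-9=15
Max prey = 52 at step 1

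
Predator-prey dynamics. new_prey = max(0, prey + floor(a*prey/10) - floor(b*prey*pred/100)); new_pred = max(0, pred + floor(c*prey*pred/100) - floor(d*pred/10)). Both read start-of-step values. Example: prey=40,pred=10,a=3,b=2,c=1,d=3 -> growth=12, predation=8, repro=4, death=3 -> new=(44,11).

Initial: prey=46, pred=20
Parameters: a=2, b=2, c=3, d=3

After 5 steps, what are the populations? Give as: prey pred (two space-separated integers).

Answer: 0 42

Derivation:
Step 1: prey: 46+9-18=37; pred: 20+27-6=41
Step 2: prey: 37+7-30=14; pred: 41+45-12=74
Step 3: prey: 14+2-20=0; pred: 74+31-22=83
Step 4: prey: 0+0-0=0; pred: 83+0-24=59
Step 5: prey: 0+0-0=0; pred: 59+0-17=42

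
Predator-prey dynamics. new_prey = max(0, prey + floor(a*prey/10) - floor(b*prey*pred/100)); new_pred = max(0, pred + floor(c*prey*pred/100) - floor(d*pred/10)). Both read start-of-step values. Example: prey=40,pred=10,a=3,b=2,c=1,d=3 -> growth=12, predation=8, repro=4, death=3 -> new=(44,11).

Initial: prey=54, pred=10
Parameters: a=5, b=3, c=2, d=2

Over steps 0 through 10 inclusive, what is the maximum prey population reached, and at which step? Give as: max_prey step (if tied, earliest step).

Answer: 65 1

Derivation:
Step 1: prey: 54+27-16=65; pred: 10+10-2=18
Step 2: prey: 65+32-35=62; pred: 18+23-3=38
Step 3: prey: 62+31-70=23; pred: 38+47-7=78
Step 4: prey: 23+11-53=0; pred: 78+35-15=98
Step 5: prey: 0+0-0=0; pred: 98+0-19=79
Step 6: prey: 0+0-0=0; pred: 79+0-15=64
Step 7: prey: 0+0-0=0; pred: 64+0-12=52
Step 8: prey: 0+0-0=0; pred: 52+0-10=42
Step 9: prey: 0+0-0=0; pred: 42+0-8=34
Step 10: prey: 0+0-0=0; pred: 34+0-6=28
Max prey = 65 at step 1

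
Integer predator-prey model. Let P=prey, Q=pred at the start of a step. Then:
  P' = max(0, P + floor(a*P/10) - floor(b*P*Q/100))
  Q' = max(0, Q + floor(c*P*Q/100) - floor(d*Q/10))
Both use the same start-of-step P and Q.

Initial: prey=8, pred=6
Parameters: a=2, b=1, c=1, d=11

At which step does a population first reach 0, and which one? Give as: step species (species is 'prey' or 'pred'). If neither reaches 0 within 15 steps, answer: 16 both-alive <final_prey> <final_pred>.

Step 1: prey: 8+1-0=9; pred: 6+0-6=0
First extinction: pred at step 1

Answer: 1 pred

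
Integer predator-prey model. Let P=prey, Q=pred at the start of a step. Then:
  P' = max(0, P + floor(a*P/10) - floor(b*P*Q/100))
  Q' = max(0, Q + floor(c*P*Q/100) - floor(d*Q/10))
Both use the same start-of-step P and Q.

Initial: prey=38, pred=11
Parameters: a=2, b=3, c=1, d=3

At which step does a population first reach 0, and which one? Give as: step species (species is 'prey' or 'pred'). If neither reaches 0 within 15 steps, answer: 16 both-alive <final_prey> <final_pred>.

Step 1: prey: 38+7-12=33; pred: 11+4-3=12
Step 2: prey: 33+6-11=28; pred: 12+3-3=12
Step 3: prey: 28+5-10=23; pred: 12+3-3=12
Step 4: prey: 23+4-8=19; pred: 12+2-3=11
Step 5: prey: 19+3-6=16; pred: 11+2-3=10
Step 6: prey: 16+3-4=15; pred: 10+1-3=8
Step 7: prey: 15+3-3=15; pred: 8+1-2=7
Step 8: prey: 15+3-3=15; pred: 7+1-2=6
Step 9: prey: 15+3-2=16; pred: 6+0-1=5
Step 10: prey: 16+3-2=17; pred: 5+0-1=4
Step 11: prey: 17+3-2=18; pred: 4+0-1=3
Step 12: prey: 18+3-1=20; pred: 3+0-0=3
Step 13: prey: 20+4-1=23; pred: 3+0-0=3
Step 14: prey: 23+4-2=25; pred: 3+0-0=3
Step 15: prey: 25+5-2=28; pred: 3+0-0=3
No extinction within 15 steps

Answer: 16 both-alive 28 3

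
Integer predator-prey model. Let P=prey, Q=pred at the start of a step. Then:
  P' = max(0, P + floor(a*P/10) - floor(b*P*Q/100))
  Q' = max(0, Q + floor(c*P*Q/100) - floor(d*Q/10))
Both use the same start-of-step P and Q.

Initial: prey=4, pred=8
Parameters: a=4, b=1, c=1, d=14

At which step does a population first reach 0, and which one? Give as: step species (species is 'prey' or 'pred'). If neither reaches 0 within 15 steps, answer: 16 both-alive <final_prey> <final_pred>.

Answer: 1 pred

Derivation:
Step 1: prey: 4+1-0=5; pred: 8+0-11=0
First extinction: pred at step 1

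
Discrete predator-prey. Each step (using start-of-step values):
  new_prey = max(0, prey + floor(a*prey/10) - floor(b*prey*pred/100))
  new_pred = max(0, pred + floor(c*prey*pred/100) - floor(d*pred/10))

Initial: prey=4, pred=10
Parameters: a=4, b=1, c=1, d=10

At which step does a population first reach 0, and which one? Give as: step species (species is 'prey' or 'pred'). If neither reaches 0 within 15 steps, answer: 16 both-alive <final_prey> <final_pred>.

Answer: 1 pred

Derivation:
Step 1: prey: 4+1-0=5; pred: 10+0-10=0
First extinction: pred at step 1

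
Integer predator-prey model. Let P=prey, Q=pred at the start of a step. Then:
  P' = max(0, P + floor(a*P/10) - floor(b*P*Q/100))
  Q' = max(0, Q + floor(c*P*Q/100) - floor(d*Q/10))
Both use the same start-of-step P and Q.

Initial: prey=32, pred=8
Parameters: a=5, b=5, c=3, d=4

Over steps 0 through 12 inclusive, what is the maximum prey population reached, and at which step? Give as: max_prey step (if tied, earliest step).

Answer: 36 1

Derivation:
Step 1: prey: 32+16-12=36; pred: 8+7-3=12
Step 2: prey: 36+18-21=33; pred: 12+12-4=20
Step 3: prey: 33+16-33=16; pred: 20+19-8=31
Step 4: prey: 16+8-24=0; pred: 31+14-12=33
Step 5: prey: 0+0-0=0; pred: 33+0-13=20
Step 6: prey: 0+0-0=0; pred: 20+0-8=12
Step 7: prey: 0+0-0=0; pred: 12+0-4=8
Step 8: prey: 0+0-0=0; pred: 8+0-3=5
Step 9: prey: 0+0-0=0; pred: 5+0-2=3
Step 10: prey: 0+0-0=0; pred: 3+0-1=2
Step 11: prey: 0+0-0=0; pred: 2+0-0=2
Step 12: prey: 0+0-0=0; pred: 2+0-0=2
Max prey = 36 at step 1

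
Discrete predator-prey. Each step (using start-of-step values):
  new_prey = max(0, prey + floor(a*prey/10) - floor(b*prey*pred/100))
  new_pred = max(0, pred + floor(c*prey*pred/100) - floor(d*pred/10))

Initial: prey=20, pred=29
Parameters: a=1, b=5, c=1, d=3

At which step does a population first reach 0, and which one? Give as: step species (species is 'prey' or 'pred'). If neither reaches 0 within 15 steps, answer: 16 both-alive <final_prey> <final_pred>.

Step 1: prey: 20+2-29=0; pred: 29+5-8=26
First extinction: prey at step 1

Answer: 1 prey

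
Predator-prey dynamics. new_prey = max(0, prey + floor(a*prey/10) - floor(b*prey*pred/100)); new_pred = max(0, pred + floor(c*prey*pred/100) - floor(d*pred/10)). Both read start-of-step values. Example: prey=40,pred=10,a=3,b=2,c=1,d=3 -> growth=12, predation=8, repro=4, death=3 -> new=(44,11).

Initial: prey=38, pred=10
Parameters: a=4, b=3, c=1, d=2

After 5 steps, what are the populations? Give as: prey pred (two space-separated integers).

Step 1: prey: 38+15-11=42; pred: 10+3-2=11
Step 2: prey: 42+16-13=45; pred: 11+4-2=13
Step 3: prey: 45+18-17=46; pred: 13+5-2=16
Step 4: prey: 46+18-22=42; pred: 16+7-3=20
Step 5: prey: 42+16-25=33; pred: 20+8-4=24

Answer: 33 24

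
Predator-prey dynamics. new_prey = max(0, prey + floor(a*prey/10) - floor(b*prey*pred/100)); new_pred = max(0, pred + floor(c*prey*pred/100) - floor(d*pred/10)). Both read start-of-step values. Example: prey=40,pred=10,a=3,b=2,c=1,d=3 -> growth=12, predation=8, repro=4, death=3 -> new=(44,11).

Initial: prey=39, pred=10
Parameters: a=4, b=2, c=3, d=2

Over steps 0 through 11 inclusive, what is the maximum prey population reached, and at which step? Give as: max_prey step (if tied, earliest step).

Step 1: prey: 39+15-7=47; pred: 10+11-2=19
Step 2: prey: 47+18-17=48; pred: 19+26-3=42
Step 3: prey: 48+19-40=27; pred: 42+60-8=94
Step 4: prey: 27+10-50=0; pred: 94+76-18=152
Step 5: prey: 0+0-0=0; pred: 152+0-30=122
Step 6: prey: 0+0-0=0; pred: 122+0-24=98
Step 7: prey: 0+0-0=0; pred: 98+0-19=79
Step 8: prey: 0+0-0=0; pred: 79+0-15=64
Step 9: prey: 0+0-0=0; pred: 64+0-12=52
Step 10: prey: 0+0-0=0; pred: 52+0-10=42
Step 11: prey: 0+0-0=0; pred: 42+0-8=34
Max prey = 48 at step 2

Answer: 48 2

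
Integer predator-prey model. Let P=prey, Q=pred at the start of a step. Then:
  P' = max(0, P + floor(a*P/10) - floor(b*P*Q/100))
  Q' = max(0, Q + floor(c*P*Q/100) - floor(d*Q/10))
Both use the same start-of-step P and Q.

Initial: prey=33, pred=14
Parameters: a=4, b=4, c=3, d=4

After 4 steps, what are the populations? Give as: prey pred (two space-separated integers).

Step 1: prey: 33+13-18=28; pred: 14+13-5=22
Step 2: prey: 28+11-24=15; pred: 22+18-8=32
Step 3: prey: 15+6-19=2; pred: 32+14-12=34
Step 4: prey: 2+0-2=0; pred: 34+2-13=23

Answer: 0 23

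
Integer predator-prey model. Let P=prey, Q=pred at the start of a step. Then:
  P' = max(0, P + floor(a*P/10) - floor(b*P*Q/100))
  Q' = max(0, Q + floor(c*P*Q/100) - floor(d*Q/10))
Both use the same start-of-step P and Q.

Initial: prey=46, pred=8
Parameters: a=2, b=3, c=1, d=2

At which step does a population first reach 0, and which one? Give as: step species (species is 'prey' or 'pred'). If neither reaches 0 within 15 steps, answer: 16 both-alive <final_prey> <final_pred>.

Answer: 16 both-alive 7 4

Derivation:
Step 1: prey: 46+9-11=44; pred: 8+3-1=10
Step 2: prey: 44+8-13=39; pred: 10+4-2=12
Step 3: prey: 39+7-14=32; pred: 12+4-2=14
Step 4: prey: 32+6-13=25; pred: 14+4-2=16
Step 5: prey: 25+5-12=18; pred: 16+4-3=17
Step 6: prey: 18+3-9=12; pred: 17+3-3=17
Step 7: prey: 12+2-6=8; pred: 17+2-3=16
Step 8: prey: 8+1-3=6; pred: 16+1-3=14
Step 9: prey: 6+1-2=5; pred: 14+0-2=12
Step 10: prey: 5+1-1=5; pred: 12+0-2=10
Step 11: prey: 5+1-1=5; pred: 10+0-2=8
Step 12: prey: 5+1-1=5; pred: 8+0-1=7
Step 13: prey: 5+1-1=5; pred: 7+0-1=6
Step 14: prey: 5+1-0=6; pred: 6+0-1=5
Step 15: prey: 6+1-0=7; pred: 5+0-1=4
No extinction within 15 steps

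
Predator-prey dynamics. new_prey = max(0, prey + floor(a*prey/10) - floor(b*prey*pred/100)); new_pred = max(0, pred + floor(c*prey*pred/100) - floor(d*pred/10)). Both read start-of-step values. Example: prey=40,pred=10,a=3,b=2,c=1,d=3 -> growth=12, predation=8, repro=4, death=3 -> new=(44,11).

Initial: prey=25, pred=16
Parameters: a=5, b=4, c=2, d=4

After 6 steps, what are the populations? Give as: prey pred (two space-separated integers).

Answer: 11 10

Derivation:
Step 1: prey: 25+12-16=21; pred: 16+8-6=18
Step 2: prey: 21+10-15=16; pred: 18+7-7=18
Step 3: prey: 16+8-11=13; pred: 18+5-7=16
Step 4: prey: 13+6-8=11; pred: 16+4-6=14
Step 5: prey: 11+5-6=10; pred: 14+3-5=12
Step 6: prey: 10+5-4=11; pred: 12+2-4=10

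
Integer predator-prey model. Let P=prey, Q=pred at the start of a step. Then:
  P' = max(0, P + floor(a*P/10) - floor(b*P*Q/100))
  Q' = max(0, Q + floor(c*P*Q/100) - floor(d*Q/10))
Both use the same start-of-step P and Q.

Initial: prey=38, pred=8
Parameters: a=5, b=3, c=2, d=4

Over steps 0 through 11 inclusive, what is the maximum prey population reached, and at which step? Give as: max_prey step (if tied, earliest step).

Answer: 57 2

Derivation:
Step 1: prey: 38+19-9=48; pred: 8+6-3=11
Step 2: prey: 48+24-15=57; pred: 11+10-4=17
Step 3: prey: 57+28-29=56; pred: 17+19-6=30
Step 4: prey: 56+28-50=34; pred: 30+33-12=51
Step 5: prey: 34+17-52=0; pred: 51+34-20=65
Step 6: prey: 0+0-0=0; pred: 65+0-26=39
Step 7: prey: 0+0-0=0; pred: 39+0-15=24
Step 8: prey: 0+0-0=0; pred: 24+0-9=15
Step 9: prey: 0+0-0=0; pred: 15+0-6=9
Step 10: prey: 0+0-0=0; pred: 9+0-3=6
Step 11: prey: 0+0-0=0; pred: 6+0-2=4
Max prey = 57 at step 2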